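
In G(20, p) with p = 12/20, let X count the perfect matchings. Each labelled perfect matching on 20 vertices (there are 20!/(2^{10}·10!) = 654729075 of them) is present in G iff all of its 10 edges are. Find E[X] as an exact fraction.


K_20 has 20!/(2^{10}·10!) = 654729075 labelled perfect matchings.
For each such perfect matching H, let X_H = 1 if all 10 edges of H are present in G. Then P[X_H = 1] = p^{10} = (3/5)^{10} = 59049/9765625.
By linearity: E[X] = Σ_H E[X_H] = 654729075 · p^{10} = 654729075 · 59049/9765625 = 1546443885987/390625.
Numerically: E[X] ≈ 3.959e+06.

E[X] = 654729075 · (3/5)^{10} = 1546443885987/390625 ≈ 3.959e+06.


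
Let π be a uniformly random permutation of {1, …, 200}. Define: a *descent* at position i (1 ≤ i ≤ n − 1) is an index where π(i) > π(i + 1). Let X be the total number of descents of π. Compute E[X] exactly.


Write X = Σ X_I over i = 1, …, 199, with X_I the indicator of one descent.
There are 199 indicators.
For each fixed i, the pair (π(i), π(i+1)) is a uniformly random ordered pair of distinct values from {1, …, 200}; by symmetry P[π(i) > π(i+1)] = 1/2.
By linearity: E[X] = 199 · (1/2) = (200 − 1) · (1/2) = 199/2 ≈ 99.500.

E[X] = 199/2 = 99.500.


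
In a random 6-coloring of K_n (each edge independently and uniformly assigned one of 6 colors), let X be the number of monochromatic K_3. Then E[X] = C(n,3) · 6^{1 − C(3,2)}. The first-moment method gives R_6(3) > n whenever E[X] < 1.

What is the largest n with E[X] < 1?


We need C(n, 3) · 6^{1 − 3} < 1, i.e. C(n, 3) < 6^{3 − 1} = 36.
Check values of n near the boundary:
  n = 3: C(3, 3) = 1; 1 < 36? YES
  n = 4: C(4, 3) = 4; 4 < 36? YES
  n = 5: C(5, 3) = 10; 10 < 36? YES
  n = 6: C(6, 3) = 20; 20 < 36? YES
  n = 7: C(7, 3) = 35; 35 < 36? YES
  n = 8: C(8, 3) = 56; 56 < 36? NO
The largest n with C(n, 3) < 36 is n = 7 (where E[X] = 35/36 ≈ 0.9722). Hence R_6(3) > 7, i.e. R_6(3) ≥ 8.

Largest n = 7; hence R_6(3) > 7.


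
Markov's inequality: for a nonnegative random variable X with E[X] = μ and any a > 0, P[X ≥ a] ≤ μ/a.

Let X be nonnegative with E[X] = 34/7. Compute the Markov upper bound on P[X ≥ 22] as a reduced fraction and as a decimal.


μ = E[X] = 34/7, a = 22.
Markov: P[X ≥ 22] ≤ μ/a = (34/7)/22 = 17/77.
Numerically: ≈ 0.221.
(Since a = 22 > μ = 4.857, the bound 17/77 is < 1 and informative.)

P[X ≥ 22] ≤ 17/77 ≈ 0.221.


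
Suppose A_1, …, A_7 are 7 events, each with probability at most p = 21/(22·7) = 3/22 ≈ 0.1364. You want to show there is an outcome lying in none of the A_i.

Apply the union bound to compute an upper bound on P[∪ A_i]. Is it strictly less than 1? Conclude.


Union bound: P[∪_{i=1}^{7} A_i] ≤ Σ_i P[A_i] ≤ 7·p = 7·(3/22) = 21/22.
Numerically: 21/22 ≈ 0.9545.
Is 21/22 < 1? YES.
Since P[∪ A_i] ≤ 21/22 < 1, the complement has P[∩ A_i^c] ≥ 1 − 21/22 = 1/22 > 0, so some outcome avoids every A_i.

7·p = 21/22 ≈ 0.9545; existence CERTIFIED by the union bound.


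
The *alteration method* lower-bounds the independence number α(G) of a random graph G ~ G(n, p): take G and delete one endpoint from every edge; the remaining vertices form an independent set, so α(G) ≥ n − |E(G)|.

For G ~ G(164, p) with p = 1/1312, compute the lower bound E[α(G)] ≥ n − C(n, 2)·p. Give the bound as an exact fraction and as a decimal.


E[|E(G)|] = C(164, 2)·p = 13366 · (1/1312) = 163/16.
E[α(G)] ≥ n − E[|E(G)|] = 164 − 163/16 = 2461/16.
Numerically: ≈ 153.812.
(This is only a lower bound; the true E[α(G)] may be larger.)

E[α(G)] ≥ 2461/16 ≈ 153.812.


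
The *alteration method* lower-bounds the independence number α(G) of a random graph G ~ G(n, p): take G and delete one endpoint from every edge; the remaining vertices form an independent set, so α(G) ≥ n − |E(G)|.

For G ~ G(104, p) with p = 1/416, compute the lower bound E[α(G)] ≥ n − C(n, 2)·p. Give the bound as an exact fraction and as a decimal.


E[|E(G)|] = C(104, 2)·p = 5356 · (1/416) = 103/8.
E[α(G)] ≥ n − E[|E(G)|] = 104 − 103/8 = 729/8.
Numerically: ≈ 91.125000.
(This is only a lower bound; the true E[α(G)] may be larger.)

E[α(G)] ≥ 729/8 ≈ 91.125000.


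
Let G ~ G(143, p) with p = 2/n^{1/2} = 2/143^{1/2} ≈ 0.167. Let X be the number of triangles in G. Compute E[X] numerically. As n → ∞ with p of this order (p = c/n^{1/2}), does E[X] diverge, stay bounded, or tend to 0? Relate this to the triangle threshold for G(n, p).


Number of potential triangles: C(143, 3) = 477191.
Each occurs with probability p³ ≈ (0.167)³ ≈ 4.67828e-03.
By linearity: E[X] = C(143, 3)·p³ ≈ 477191 · 4.67828e-03 ≈ 2232.432.
Since α = 1/2 < 1, p = c/n^{1/2} ≫ 1/n is above the triangle threshold p ~ 1/n. Asymptotically E[X] ~ (c³/6)·n^{3(1−α)} = (2³/6)·n^{1.5} → ∞; triangles are abundant w.h.p.

E[X] ≈ 2232.432; in regime p = Θ(1/n^{1/2}) E[X] diverges (above the triangle threshold p ~ 1/n).


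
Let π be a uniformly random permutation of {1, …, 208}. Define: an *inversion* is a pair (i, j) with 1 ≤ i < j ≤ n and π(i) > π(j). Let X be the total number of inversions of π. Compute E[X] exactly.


Write X = Σ X_I over the C(208, 2) = 21528 pairs i < j, with X_I the indicator of one inversion.
There are 21528 indicators.
For each fixed pair i < j, the values π(i) and π(j) are two distinct elements of {1, …, 208} in uniformly random order; by symmetry P[π(i) > π(j)] = 1/2.
By linearity: E[X] = 21528 · (1/2) = C(208, 2) · (1/2) = 21528/2 = 10764 ≈ 10764.000000.

E[X] = 10764 = 10764.000000.


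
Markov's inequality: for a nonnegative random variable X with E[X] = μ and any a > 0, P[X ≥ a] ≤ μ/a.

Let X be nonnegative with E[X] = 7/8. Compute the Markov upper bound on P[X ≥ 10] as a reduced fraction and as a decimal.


μ = E[X] = 7/8, a = 10.
Markov: P[X ≥ 10] ≤ μ/a = (7/8)/10 = 7/80.
Numerically: ≈ 0.08750.
(Since a = 10 > μ = 0.87500, the bound 7/80 is < 1 and informative.)

P[X ≥ 10] ≤ 7/80 ≈ 0.08750.


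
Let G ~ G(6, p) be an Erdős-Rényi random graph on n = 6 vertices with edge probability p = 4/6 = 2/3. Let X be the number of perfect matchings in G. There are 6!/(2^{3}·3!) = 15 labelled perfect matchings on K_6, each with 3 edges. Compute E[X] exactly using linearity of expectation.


K_6 has 6!/(2^{3}·3!) = 15 labelled perfect matchings.
For each such perfect matching H, let X_H = 1 if all 3 edges of H are present in G. Then P[X_H = 1] = p^{3} = (2/3)^{3} = 8/27.
By linearity of expectation: E[X] = Σ_H E[X_H] = 15 · p^{3} = 15 · 8/27 = 40/9.
Numerically: E[X] ≈ 4.444.

E[X] = 15 · (2/3)^{3} = 40/9 ≈ 4.444.


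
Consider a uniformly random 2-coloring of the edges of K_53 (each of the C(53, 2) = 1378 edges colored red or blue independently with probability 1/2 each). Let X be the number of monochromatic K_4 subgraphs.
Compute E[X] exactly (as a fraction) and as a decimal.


Let X = Σ_S X_S over the C(53, 4) = 292825 subsets S of size 4, where X_S = 1 if the K_4 on S is monochromatic.
For a fixed S, the K_4 on S has C(4, 2) = 6 edges. P[all 6 edges red] = (1/2)^6, and likewise for blue, so P[monochromatic] = 2·(1/2)^6 = 2^{1 − 6} = 1/32.
Summing: E[X] = C(53, 4) · 2^{1 − 6} = 292825 · 1/32 = 292825/32.
Numerically: E[X] ≈ 9150.7812.

E[X] = C(53,4)·2^(1−C(4,2)) = 292825/32 ≈ 9150.7812.


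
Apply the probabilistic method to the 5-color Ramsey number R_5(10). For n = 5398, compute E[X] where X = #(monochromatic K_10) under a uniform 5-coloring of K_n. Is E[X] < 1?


E[X] = C(5398, 10) · 5^{1 − 45} = 5740413564134635387185954535766 · 5^{−44} = 5740413564134635387185954535766/5684341886080801486968994140625.
As a reduced fraction: E[X] = 5740413564134635387185954535766/5684341886080801486968994140625 ≈ 1.0099.
Is E[X] < 1? NO.
Since E[X] ≥ 1, the first-moment bound is inconclusive at n = 5398; it does NOT by itself certify R_5(10) > 5398.

E[X] = 5740413564134635387185954535766/5684341886080801486968994140625 ≈ 1.0099; E[X] ≥ 1; first-moment method inconclusive here.


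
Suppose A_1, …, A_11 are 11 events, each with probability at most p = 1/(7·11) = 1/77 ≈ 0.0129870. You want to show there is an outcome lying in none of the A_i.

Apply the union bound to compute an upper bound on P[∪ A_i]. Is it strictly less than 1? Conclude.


Union bound: P[∪_{i=1}^{11} A_i] ≤ Σ_i P[A_i] ≤ 11·p = 11·(1/77) = 1/7.
Numerically: 1/7 ≈ 0.1428571.
Is 1/7 < 1? YES.
Since P[∪ A_i] ≤ 1/7 < 1, the complement has P[∩ A_i^c] ≥ 1 − 1/7 = 6/7 > 0, so some outcome avoids every A_i.

11·p = 1/7 ≈ 0.1428571; existence CERTIFIED by the union bound.


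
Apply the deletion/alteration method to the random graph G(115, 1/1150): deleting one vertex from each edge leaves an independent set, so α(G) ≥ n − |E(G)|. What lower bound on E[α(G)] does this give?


E[|E(G)|] = C(115, 2)·p = 6555 · (1/1150) = 57/10.
E[α(G)] ≥ n − E[|E(G)|] = 115 − 57/10 = 1093/10.
Numerically: ≈ 109.300000.
(This is only a lower bound; the true E[α(G)] may be larger.)

E[α(G)] ≥ 1093/10 ≈ 109.300000.


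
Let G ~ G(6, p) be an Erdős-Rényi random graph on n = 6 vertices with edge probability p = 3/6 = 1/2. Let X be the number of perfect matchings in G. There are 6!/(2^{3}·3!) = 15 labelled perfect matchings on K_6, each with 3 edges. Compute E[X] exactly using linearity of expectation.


K_6 has 6!/(2^{3}·3!) = 15 labelled perfect matchings.
For each such perfect matching H, let X_H = 1 if all 3 edges of H are present in G. Then P[X_H = 1] = p^{3} = (1/2)^{3} = 1/8.
By linearity: E[X] = Σ_H E[X_H] = 15 · p^{3} = 15 · 1/8 = 15/8.
Numerically: E[X] ≈ 1.875.

E[X] = 15 · (1/2)^{3} = 15/8 ≈ 1.875.


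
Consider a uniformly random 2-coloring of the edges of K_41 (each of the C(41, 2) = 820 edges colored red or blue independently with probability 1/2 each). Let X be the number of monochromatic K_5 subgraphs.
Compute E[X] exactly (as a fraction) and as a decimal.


Let X = Σ_S X_S over the C(41, 5) = 749398 subsets S of size 5, where X_S = 1 if the K_5 on S is monochromatic.
For a fixed S, the K_5 on S has C(5, 2) = 10 edges. P[all 10 edges red] = (1/2)^10, and likewise for blue, so P[monochromatic] = 2·(1/2)^10 = 2^{1 − 10} = 1/512.
By linearity of expectation: E[X] = C(41, 5) · 2^{1 − 10} = 749398 · 1/512 = 374699/256.
Numerically: E[X] ≈ 1463.6680.

E[X] = C(41,5)·2^(1−C(5,2)) = 374699/256 ≈ 1463.6680.


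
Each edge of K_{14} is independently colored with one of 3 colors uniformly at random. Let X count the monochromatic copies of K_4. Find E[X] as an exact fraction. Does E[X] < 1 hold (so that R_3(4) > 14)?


E[X] = C(14, 4) · 3^{1 − 6} = 1001 · 3^{−5} = 1001/243.
As a reduced fraction: E[X] = 1001/243 ≈ 4.1193416.
Is E[X] < 1? NO.
Since E[X] ≥ 1, the first-moment bound is inconclusive at n = 14; it does NOT by itself certify R_3(4) > 14.

E[X] = 1001/243 ≈ 4.1193416; E[X] ≥ 1; first-moment method inconclusive here.


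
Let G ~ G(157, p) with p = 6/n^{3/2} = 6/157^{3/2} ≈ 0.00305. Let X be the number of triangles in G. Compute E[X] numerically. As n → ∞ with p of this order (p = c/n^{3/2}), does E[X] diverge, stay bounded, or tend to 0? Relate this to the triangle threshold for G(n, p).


Number of potential triangles: C(157, 3) = 632710.
Each occurs with probability p³ ≈ (0.00305)³ ≈ 2.837300e-08.
By linearity: E[X] = C(157, 3)·p³ ≈ 632710 · 2.837300e-08 ≈ 0.0180.
Since α = 3/2 > 1, p = c/n^{3/2} = o(1/n) is below the triangle threshold p ~ 1/n. Asymptotically E[X] ~ (c³/6)·n^{3(1−α)} = (6³/6)·n^{-1.5} → 0, so by Markov's inequality G has no triangles w.h.p.

E[X] ≈ 0.0180; in regime p = Θ(1/n^{3/2}) E[X] tends to 0 (below the triangle threshold p ~ 1/n).


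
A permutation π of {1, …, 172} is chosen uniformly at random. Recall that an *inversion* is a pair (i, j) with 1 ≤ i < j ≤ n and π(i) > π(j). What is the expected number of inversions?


Write X = Σ X_I over the C(172, 2) = 14706 pairs i < j, with X_I the indicator of one inversion.
There are 14706 indicators.
For each fixed pair i < j, the values π(i) and π(j) are two distinct elements of {1, …, 172} in uniformly random order; by symmetry P[π(i) > π(j)] = 1/2.
By linearity: E[X] = 14706 · (1/2) = C(172, 2) · (1/2) = 14706/2 = 7353 ≈ 7353.0000.

E[X] = 7353 = 7353.0000.


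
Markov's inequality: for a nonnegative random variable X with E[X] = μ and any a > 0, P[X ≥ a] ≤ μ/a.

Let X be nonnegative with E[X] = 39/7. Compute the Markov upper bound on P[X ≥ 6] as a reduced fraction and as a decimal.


μ = E[X] = 39/7, a = 6.
Markov: P[X ≥ 6] ≤ μ/a = (39/7)/6 = 13/14.
Numerically: ≈ 0.928571.
(Since a = 6 > μ = 5.571429, the bound 13/14 is < 1 and informative.)

P[X ≥ 6] ≤ 13/14 ≈ 0.928571.


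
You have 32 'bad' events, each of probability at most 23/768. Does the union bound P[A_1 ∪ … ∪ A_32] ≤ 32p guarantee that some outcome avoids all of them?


Union bound: P[∪_{i=1}^{32} A_i] ≤ Σ_i P[A_i] ≤ 32·p = 32·(23/768) = 23/24.
Numerically: 23/24 ≈ 0.95833.
Is 23/24 < 1? YES.
Since P[∪ A_i] ≤ 23/24 < 1, the complement has P[∩ A_i^c] ≥ 1 − 23/24 = 1/24 > 0, so some outcome avoids every A_i.

32·p = 23/24 ≈ 0.95833; existence CERTIFIED by the union bound.


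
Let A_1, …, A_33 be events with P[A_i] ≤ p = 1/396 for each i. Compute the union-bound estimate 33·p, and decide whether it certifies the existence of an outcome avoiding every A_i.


Union bound: P[∪_{i=1}^{33} A_i] ≤ Σ_i P[A_i] ≤ 33·p = 33·(1/396) = 1/12.
Numerically: 1/12 ≈ 0.083.
Is 1/12 < 1? YES.
Since P[∪ A_i] ≤ 1/12 < 1, the complement has P[∩ A_i^c] ≥ 1 − 1/12 = 11/12 > 0, so some outcome avoids every A_i.

33·p = 1/12 ≈ 0.083; existence CERTIFIED by the union bound.


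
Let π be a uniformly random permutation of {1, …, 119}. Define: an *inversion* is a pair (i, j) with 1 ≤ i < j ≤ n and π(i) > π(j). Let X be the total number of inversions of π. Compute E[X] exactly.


Write X = Σ X_I over the C(119, 2) = 7021 pairs i < j, with X_I the indicator of one inversion.
There are 7021 indicators.
For each fixed pair i < j, the values π(i) and π(j) are two distinct elements of {1, …, 119} in uniformly random order; by symmetry P[π(i) > π(j)] = 1/2.
By linearity: E[X] = 7021 · (1/2) = C(119, 2) · (1/2) = 7021/2 = 7021/2 ≈ 3510.500000.

E[X] = 7021/2 = 3510.500000.


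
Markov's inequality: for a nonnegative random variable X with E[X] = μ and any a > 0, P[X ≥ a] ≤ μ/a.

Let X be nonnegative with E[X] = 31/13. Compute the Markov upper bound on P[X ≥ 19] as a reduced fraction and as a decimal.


μ = E[X] = 31/13, a = 19.
Markov: P[X ≥ 19] ≤ μ/a = (31/13)/19 = 31/247.
Numerically: ≈ 0.126.
(Since a = 19 > μ = 2.385, the bound 31/247 is < 1 and informative.)

P[X ≥ 19] ≤ 31/247 ≈ 0.126.


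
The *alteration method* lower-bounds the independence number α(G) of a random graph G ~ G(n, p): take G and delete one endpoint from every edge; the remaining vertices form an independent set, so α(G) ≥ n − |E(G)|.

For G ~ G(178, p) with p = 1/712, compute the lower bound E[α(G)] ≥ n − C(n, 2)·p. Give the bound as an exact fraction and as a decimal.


E[|E(G)|] = C(178, 2)·p = 15753 · (1/712) = 177/8.
E[α(G)] ≥ n − E[|E(G)|] = 178 − 177/8 = 1247/8.
Numerically: ≈ 155.875.
(This is only a lower bound; the true E[α(G)] may be larger.)

E[α(G)] ≥ 1247/8 ≈ 155.875.


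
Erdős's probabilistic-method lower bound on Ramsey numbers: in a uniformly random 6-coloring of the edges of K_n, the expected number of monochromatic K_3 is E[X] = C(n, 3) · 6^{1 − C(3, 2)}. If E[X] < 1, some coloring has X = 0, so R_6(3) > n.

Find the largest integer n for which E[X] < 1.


We need C(n, 3) · 6^{1 − 3} < 1, i.e. C(n, 3) < 6^{3 − 1} = 36.
Check values of n near the boundary:
  n = 3: C(3, 3) = 1; 1 < 36? YES
  n = 4: C(4, 3) = 4; 4 < 36? YES
  n = 5: C(5, 3) = 10; 10 < 36? YES
  n = 6: C(6, 3) = 20; 20 < 36? YES
  n = 7: C(7, 3) = 35; 35 < 36? YES
  n = 8: C(8, 3) = 56; 56 < 36? NO
  n = 9: C(9, 3) = 84; 84 < 36? NO
The largest n with C(n, 3) < 36 is n = 7 (where E[X] = 35/36 ≈ 0.972222). Hence R_6(3) > 7, i.e. R_6(3) ≥ 8.

Largest n = 7; hence R_6(3) > 7.


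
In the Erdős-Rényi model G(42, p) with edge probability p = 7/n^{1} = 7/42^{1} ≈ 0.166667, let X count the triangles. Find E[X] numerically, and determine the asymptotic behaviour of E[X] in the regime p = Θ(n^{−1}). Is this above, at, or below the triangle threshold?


Number of potential triangles: C(42, 3) = 11480.
Each occurs with probability p³ ≈ (0.166667)³ ≈ 4.62962963e-03.
By linearity: E[X] = C(42, 3)·p³ ≈ 11480 · 4.62962963e-03 ≈ 53.148148.
Here α = 1, so p = 7/n is exactly at the triangle threshold p ~ 1/n. Asymptotically E[X] → c³/6 = 7³/6 = 343/6 ≈ 57.166667, a bounded constant. In this regime the triangle count is asymptotically Poisson(c³/6).

E[X] ≈ 53.148148; in regime p = Θ(1/n^{1}) E[X] stays bounded (at the triangle threshold p ~ 1/n).


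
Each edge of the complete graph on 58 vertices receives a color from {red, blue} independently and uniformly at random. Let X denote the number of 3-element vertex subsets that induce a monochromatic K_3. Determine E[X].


Let X = Σ_S X_S over the C(58, 3) = 30856 subsets S of size 3, where X_S = 1 if the K_3 on S is monochromatic.
For a fixed S, the K_3 on S has C(3, 2) = 3 edges. P[all 3 edges red] = (1/2)^3, and likewise for blue, so P[monochromatic] = 2·(1/2)^3 = 2^{1 − 3} = 1/4.
Summing: E[X] = C(58, 3) · 2^{1 − 3} = 30856 · 1/4 = 7714.
Numerically: E[X] ≈ 7714.0000.

E[X] = C(58,3)·2^(1−C(3,2)) = 7714 ≈ 7714.0000.


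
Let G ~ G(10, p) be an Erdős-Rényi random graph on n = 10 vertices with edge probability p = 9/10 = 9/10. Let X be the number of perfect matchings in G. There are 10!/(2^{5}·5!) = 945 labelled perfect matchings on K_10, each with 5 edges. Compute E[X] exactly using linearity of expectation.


K_10 has 10!/(2^{5}·5!) = 945 labelled perfect matchings.
For each such perfect matching H, let X_H = 1 if all 5 edges of H are present in G. Then P[X_H = 1] = p^{5} = (9/10)^{5} = 59049/100000.
By linearity of expectation: E[X] = Σ_H E[X_H] = 945 · p^{5} = 945 · 59049/100000 = 11160261/20000.
Numerically: E[X] ≈ 558.013.

E[X] = 945 · (9/10)^{5} = 11160261/20000 ≈ 558.013.


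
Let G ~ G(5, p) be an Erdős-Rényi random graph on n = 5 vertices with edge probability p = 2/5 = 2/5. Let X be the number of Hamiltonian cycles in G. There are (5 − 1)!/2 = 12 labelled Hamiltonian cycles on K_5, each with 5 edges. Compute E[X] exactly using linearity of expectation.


K_5 has (5 − 1)!/2 = 12 labelled Hamiltonian cycles.
For each such Hamiltonian cycle H, let X_H = 1 if all 5 edges of H are present in G. Then P[X_H = 1] = p^{5} = (2/5)^{5} = 32/3125.
By linearity of expectation: E[X] = Σ_H E[X_H] = 12 · p^{5} = 12 · 32/3125 = 384/3125.
Numerically: E[X] ≈ 0.12288.

E[X] = 12 · (2/5)^{5} = 384/3125 ≈ 0.12288.


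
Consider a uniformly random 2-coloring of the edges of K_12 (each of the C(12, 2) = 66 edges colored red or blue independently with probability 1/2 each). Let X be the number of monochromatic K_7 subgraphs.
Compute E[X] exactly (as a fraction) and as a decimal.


Let X = Σ_S X_S over the C(12, 7) = 792 subsets S of size 7, where X_S = 1 if the K_7 on S is monochromatic.
For a fixed S, the K_7 on S has C(7, 2) = 21 edges. P[all 21 edges red] = (1/2)^21, and likewise for blue, so P[monochromatic] = 2·(1/2)^21 = 2^{1 − 21} = 1/1048576.
By linearity of expectation: E[X] = C(12, 7) · 2^{1 − 21} = 792 · 1/1048576 = 99/131072.
Numerically: E[X] ≈ 0.00076.

E[X] = C(12,7)·2^(1−C(7,2)) = 99/131072 ≈ 0.00076.


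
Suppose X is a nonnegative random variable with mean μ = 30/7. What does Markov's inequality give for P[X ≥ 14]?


μ = E[X] = 30/7, a = 14.
Markov: P[X ≥ 14] ≤ μ/a = (30/7)/14 = 15/49.
Numerically: ≈ 0.306.
(Since a = 14 > μ = 4.286, the bound 15/49 is < 1 and informative.)

P[X ≥ 14] ≤ 15/49 ≈ 0.306.


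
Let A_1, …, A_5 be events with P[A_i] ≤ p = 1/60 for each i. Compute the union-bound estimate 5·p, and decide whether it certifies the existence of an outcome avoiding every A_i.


Union bound: P[∪_{i=1}^{5} A_i] ≤ Σ_i P[A_i] ≤ 5·p = 5·(1/60) = 1/12.
Numerically: 1/12 ≈ 0.0833333.
Is 1/12 < 1? YES.
Since P[∪ A_i] ≤ 1/12 < 1, the complement has P[∩ A_i^c] ≥ 1 − 1/12 = 11/12 > 0, so some outcome avoids every A_i.

5·p = 1/12 ≈ 0.0833333; existence CERTIFIED by the union bound.


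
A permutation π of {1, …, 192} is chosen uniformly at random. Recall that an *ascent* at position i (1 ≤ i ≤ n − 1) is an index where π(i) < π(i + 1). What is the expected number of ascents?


Write X = Σ X_I over i = 1, …, 191, with X_I the indicator of one ascent.
There are 191 indicators.
For each fixed i, the pair (π(i), π(i+1)) is a uniformly random ordered pair of distinct values from {1, …, 192}; by symmetry P[π(i) < π(i+1)] = 1/2.
By linearity: E[X] = 191 · (1/2) = (192 − 1) · (1/2) = 191/2 ≈ 95.500000.

E[X] = 191/2 = 95.500000.


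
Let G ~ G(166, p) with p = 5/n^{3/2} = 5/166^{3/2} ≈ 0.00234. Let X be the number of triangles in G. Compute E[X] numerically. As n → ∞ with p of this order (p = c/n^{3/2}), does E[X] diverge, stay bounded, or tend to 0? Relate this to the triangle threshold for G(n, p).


Number of potential triangles: C(166, 3) = 748660.
Each occurs with probability p³ ≈ (0.00234)³ ≈ 1.27768e-08.
By linearity: E[X] = C(166, 3)·p³ ≈ 748660 · 1.27768e-08 ≈ 0.010.
Since α = 3/2 > 1, p = c/n^{3/2} = o(1/n) is below the triangle threshold p ~ 1/n. Asymptotically E[X] ~ (c³/6)·n^{3(1−α)} = (5³/6)·n^{-1.5} → 0, so by Markov's inequality G has no triangles w.h.p.

E[X] ≈ 0.010; in regime p = Θ(1/n^{3/2}) E[X] tends to 0 (below the triangle threshold p ~ 1/n).


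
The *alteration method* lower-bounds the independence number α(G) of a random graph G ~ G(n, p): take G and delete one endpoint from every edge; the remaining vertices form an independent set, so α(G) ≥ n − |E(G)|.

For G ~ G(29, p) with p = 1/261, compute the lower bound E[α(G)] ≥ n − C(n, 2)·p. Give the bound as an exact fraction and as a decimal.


E[|E(G)|] = C(29, 2)·p = 406 · (1/261) = 14/9.
E[α(G)] ≥ n − E[|E(G)|] = 29 − 14/9 = 247/9.
Numerically: ≈ 27.444444.
(This is only a lower bound; the true E[α(G)] may be larger.)

E[α(G)] ≥ 247/9 ≈ 27.444444.


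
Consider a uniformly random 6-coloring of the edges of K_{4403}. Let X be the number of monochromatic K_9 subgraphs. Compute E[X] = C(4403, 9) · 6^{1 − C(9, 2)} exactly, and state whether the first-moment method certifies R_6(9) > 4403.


E[X] = C(4403, 9) · 6^{1 − 36} = 1699894433046281918452233150 · 6^{−35} = 1699894433046281918452233150/1719070799748422591028658176.
As a reduced fraction: E[X] = 283315738841046986408705525/286511799958070431838109696 ≈ 0.988845.
Is E[X] < 1? YES.
Since E[X] < 1, there exists a 6-coloring of K_{4403} with no monochromatic K_9; hence R_6(9) > 4403.

E[X] = 283315738841046986408705525/286511799958070431838109696 ≈ 0.988845; E[X] < 1, so R_6(9) > 4403.


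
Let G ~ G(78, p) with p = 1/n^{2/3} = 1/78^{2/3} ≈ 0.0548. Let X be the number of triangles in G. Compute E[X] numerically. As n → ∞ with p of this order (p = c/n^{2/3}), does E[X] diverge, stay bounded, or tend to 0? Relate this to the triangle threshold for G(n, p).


Number of potential triangles: C(78, 3) = 76076.
Each occurs with probability p³ ≈ (0.0548)³ ≈ 1.64366e-04.
By linearity: E[X] = C(78, 3)·p³ ≈ 76076 · 1.64366e-04 ≈ 12.504.
Since α = 2/3 < 1, p = c/n^{2/3} ≫ 1/n is above the triangle threshold p ~ 1/n. Asymptotically E[X] ~ (c³/6)·n^{3(1−α)} = (1³/6)·n^{1} → ∞; triangles are abundant w.h.p.

E[X] ≈ 12.504; in regime p = Θ(1/n^{2/3}) E[X] diverges (above the triangle threshold p ~ 1/n).


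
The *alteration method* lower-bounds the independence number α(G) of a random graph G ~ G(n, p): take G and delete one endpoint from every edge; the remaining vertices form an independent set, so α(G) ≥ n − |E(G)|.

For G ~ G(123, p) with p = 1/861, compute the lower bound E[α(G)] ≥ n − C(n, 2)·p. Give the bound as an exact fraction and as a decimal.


E[|E(G)|] = C(123, 2)·p = 7503 · (1/861) = 61/7.
E[α(G)] ≥ n − E[|E(G)|] = 123 − 61/7 = 800/7.
Numerically: ≈ 114.285714.
(This is only a lower bound; the true E[α(G)] may be larger.)

E[α(G)] ≥ 800/7 ≈ 114.285714.


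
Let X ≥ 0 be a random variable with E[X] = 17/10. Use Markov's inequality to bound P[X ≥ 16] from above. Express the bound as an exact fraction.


μ = E[X] = 17/10, a = 16.
Markov: P[X ≥ 16] ≤ μ/a = (17/10)/16 = 17/160.
Numerically: ≈ 0.10625.
(Since a = 16 > μ = 1.70000, the bound 17/160 is < 1 and informative.)

P[X ≥ 16] ≤ 17/160 ≈ 0.10625.


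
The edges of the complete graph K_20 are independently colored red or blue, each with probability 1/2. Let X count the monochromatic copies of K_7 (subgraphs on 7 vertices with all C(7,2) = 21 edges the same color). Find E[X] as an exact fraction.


Let X = Σ_S X_S over the C(20, 7) = 77520 subsets S of size 7, where X_S = 1 if the K_7 on S is monochromatic.
For a fixed S, the K_7 on S has C(7, 2) = 21 edges. P[all 21 edges red] = (1/2)^21, and likewise for blue, so P[monochromatic] = 2·(1/2)^21 = 2^{1 − 21} = 1/1048576.
Summing: E[X] = C(20, 7) · 2^{1 − 21} = 77520 · 1/1048576 = 4845/65536.
Numerically: E[X] ≈ 0.074.

E[X] = C(20,7)·2^(1−C(7,2)) = 4845/65536 ≈ 0.074.


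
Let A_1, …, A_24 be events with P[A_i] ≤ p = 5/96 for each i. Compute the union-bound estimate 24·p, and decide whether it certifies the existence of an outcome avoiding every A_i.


Union bound: P[∪_{i=1}^{24} A_i] ≤ Σ_i P[A_i] ≤ 24·p = 24·(5/96) = 5/4.
Numerically: 5/4 ≈ 1.25000.
Is 5/4 < 1? NO.
Since the bound 5/4 is ≥ 1, the union bound is uninformative here; it does NOT by itself certify existence.

24·p = 5/4 ≈ 1.25000; existence NOT certified by the union bound.


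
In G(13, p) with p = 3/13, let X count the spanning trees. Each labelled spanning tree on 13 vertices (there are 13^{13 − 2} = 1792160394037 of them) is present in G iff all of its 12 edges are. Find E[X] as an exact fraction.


K_13 has 13^{13 − 2} = 1792160394037 labelled spanning trees.
For each such spanning tree H, let X_H = 1 if all 12 edges of H are present in G. Then P[X_H = 1] = p^{12} = (3/13)^{12} = 531441/23298085122481.
By linearity of expectation: E[X] = Σ_H E[X_H] = 1792160394037 · p^{12} = 1792160394037 · 531441/23298085122481 = 531441/13.
Numerically: E[X] ≈ 40880.

E[X] = 1792160394037 · (3/13)^{12} = 531441/13 ≈ 40880.


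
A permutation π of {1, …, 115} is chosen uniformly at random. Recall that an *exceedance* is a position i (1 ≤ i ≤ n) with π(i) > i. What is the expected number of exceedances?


Write X = Σ_{i=1}^{115} X_i, where X_i = 1_{π(i) > i}.
For each fixed i, π(i) is uniform over {1, …, 115} (marginal of a uniform permutation), so P[π(i) > i] = (n − i)/n. Summing: Σ_{i=1}^{115} (n − i)/n = (0 + 1 + … + 114)/115 = 115(115 − 1)/(2·115) = (115 − 1)/2.
Hence E[X] = Σ_{i=1}^{115} (115 − i)/115 = 57 ≈ 57.00000.

E[X] = 57 = 57.00000.


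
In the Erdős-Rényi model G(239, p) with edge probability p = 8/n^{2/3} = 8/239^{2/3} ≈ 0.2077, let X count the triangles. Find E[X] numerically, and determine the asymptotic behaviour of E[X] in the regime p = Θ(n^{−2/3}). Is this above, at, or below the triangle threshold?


Number of potential triangles: C(239, 3) = 2246839.
Each occurs with probability p³ ≈ (0.2077)³ ≈ 8.963429e-03.
By linearity: E[X] = C(239, 3)·p³ ≈ 2246839 · 8.963429e-03 ≈ 20139.3808.
Since α = 2/3 < 1, p = c/n^{2/3} ≫ 1/n is above the triangle threshold p ~ 1/n. Asymptotically E[X] ~ (c³/6)·n^{3(1−α)} = (8³/6)·n^{1} → ∞; triangles are abundant w.h.p.

E[X] ≈ 20139.3808; in regime p = Θ(1/n^{2/3}) E[X] diverges (above the triangle threshold p ~ 1/n).


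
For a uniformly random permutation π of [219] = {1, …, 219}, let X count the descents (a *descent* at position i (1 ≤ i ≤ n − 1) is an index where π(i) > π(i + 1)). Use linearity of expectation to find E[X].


Write X = Σ X_I over i = 1, …, 218, with X_I the indicator of one descent.
There are 218 indicators.
For each fixed i, the pair (π(i), π(i+1)) is a uniformly random ordered pair of distinct values from {1, …, 219}; by symmetry P[π(i) > π(i+1)] = 1/2.
By linearity: E[X] = 218 · (1/2) = (219 − 1) · (1/2) = 109 ≈ 109.000000.

E[X] = 109 = 109.000000.


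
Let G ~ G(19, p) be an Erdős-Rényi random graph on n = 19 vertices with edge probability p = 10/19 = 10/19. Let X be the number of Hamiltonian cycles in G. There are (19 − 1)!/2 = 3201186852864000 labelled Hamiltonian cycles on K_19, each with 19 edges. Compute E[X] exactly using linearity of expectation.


K_19 has (19 − 1)!/2 = 3201186852864000 labelled Hamiltonian cycles.
For each such Hamiltonian cycle H, let X_H = 1 if all 19 edges of H are present in G. Then P[X_H = 1] = p^{19} = (10/19)^{19} = 10000000000000000000/1978419655660313589123979.
Summing the indicators: E[X] = Σ_H E[X_H] = 3201186852864000 · p^{19} = 3201186852864000 · 10000000000000000000/1978419655660313589123979 = 32011868528640000000000000000000000/1978419655660313589123979.
Numerically: E[X] ≈ 1.61805e+10.

E[X] = 3201186852864000 · (10/19)^{19} = 32011868528640000000000000000000000/1978419655660313589123979 ≈ 1.61805e+10.


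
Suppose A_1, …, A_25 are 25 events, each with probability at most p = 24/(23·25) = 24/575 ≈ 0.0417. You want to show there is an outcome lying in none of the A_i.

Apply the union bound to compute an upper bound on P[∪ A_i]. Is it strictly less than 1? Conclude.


Union bound: P[∪_{i=1}^{25} A_i] ≤ Σ_i P[A_i] ≤ 25·p = 25·(24/575) = 24/23.
Numerically: 24/23 ≈ 1.0435.
Is 24/23 < 1? NO.
Since the bound 24/23 is ≥ 1, the union bound is uninformative here; it does NOT by itself certify existence.

25·p = 24/23 ≈ 1.0435; existence NOT certified by the union bound.


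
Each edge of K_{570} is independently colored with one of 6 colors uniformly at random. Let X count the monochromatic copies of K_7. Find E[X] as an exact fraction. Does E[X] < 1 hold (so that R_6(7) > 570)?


E[X] = C(570, 7) · 6^{1 − 21} = 3737936877831720 · 6^{−20} = 3737936877831720/3656158440062976.
As a reduced fraction: E[X] = 5768421107765/5642219814912 ≈ 1.02237.
Is E[X] < 1? NO.
Since E[X] ≥ 1, the first-moment bound is inconclusive at n = 570; it does NOT by itself certify R_6(7) > 570.

E[X] = 5768421107765/5642219814912 ≈ 1.02237; E[X] ≥ 1; first-moment method inconclusive here.


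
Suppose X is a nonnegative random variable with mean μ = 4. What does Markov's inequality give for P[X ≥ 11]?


μ = E[X] = 4, a = 11.
Markov: P[X ≥ 11] ≤ μ/a = (4)/11 = 4/11.
Numerically: ≈ 0.3636.
(Since a = 11 > μ = 4.0000, the bound 4/11 is < 1 and informative.)

P[X ≥ 11] ≤ 4/11 ≈ 0.3636.


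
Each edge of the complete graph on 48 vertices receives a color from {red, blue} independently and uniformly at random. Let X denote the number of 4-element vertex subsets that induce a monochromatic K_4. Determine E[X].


Let X = Σ_S X_S over the C(48, 4) = 194580 subsets S of size 4, where X_S = 1 if the K_4 on S is monochromatic.
For a fixed S, the K_4 on S has C(4, 2) = 6 edges. P[all 6 edges red] = (1/2)^6, and likewise for blue, so P[monochromatic] = 2·(1/2)^6 = 2^{1 − 6} = 1/32.
By linearity: E[X] = C(48, 4) · 2^{1 − 6} = 194580 · 1/32 = 48645/8.
Numerically: E[X] ≈ 6080.625000.

E[X] = C(48,4)·2^(1−C(4,2)) = 48645/8 ≈ 6080.625000.


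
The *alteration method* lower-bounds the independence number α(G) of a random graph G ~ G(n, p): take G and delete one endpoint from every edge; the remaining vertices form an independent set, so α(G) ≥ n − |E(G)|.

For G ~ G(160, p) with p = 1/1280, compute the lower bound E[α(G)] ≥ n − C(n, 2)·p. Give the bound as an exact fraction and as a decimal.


E[|E(G)|] = C(160, 2)·p = 12720 · (1/1280) = 159/16.
E[α(G)] ≥ n − E[|E(G)|] = 160 − 159/16 = 2401/16.
Numerically: ≈ 150.062500.
(This is only a lower bound; the true E[α(G)] may be larger.)

E[α(G)] ≥ 2401/16 ≈ 150.062500.


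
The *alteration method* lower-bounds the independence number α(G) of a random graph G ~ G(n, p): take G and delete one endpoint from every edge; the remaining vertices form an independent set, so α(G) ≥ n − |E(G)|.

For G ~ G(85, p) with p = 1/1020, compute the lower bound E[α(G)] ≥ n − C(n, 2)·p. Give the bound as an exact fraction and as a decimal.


E[|E(G)|] = C(85, 2)·p = 3570 · (1/1020) = 7/2.
E[α(G)] ≥ n − E[|E(G)|] = 85 − 7/2 = 163/2.
Numerically: ≈ 81.500000.
(This is only a lower bound; the true E[α(G)] may be larger.)

E[α(G)] ≥ 163/2 ≈ 81.500000.


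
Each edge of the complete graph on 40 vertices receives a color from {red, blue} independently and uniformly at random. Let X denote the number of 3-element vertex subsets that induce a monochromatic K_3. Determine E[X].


Let X = Σ_S X_S over the C(40, 3) = 9880 subsets S of size 3, where X_S = 1 if the K_3 on S is monochromatic.
For a fixed S, the K_3 on S has C(3, 2) = 3 edges. P[all 3 edges red] = (1/2)^3, and likewise for blue, so P[monochromatic] = 2·(1/2)^3 = 2^{1 − 3} = 1/4.
By linearity: E[X] = C(40, 3) · 2^{1 − 3} = 9880 · 1/4 = 2470.
Numerically: E[X] ≈ 2470.0000.

E[X] = C(40,3)·2^(1−C(3,2)) = 2470 ≈ 2470.0000.


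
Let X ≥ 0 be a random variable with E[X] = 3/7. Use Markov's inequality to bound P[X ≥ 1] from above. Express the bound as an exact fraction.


μ = E[X] = 3/7, a = 1.
Markov: P[X ≥ 1] ≤ μ/a = (3/7)/1 = 3/7.
Numerically: ≈ 0.4286.
(Since a = 1 > μ = 0.4286, the bound 3/7 is < 1 and informative.)

P[X ≥ 1] ≤ 3/7 ≈ 0.4286.


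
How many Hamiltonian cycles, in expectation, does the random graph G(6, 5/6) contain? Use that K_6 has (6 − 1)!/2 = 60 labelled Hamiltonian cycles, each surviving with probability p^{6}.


K_6 has (6 − 1)!/2 = 60 labelled Hamiltonian cycles.
For each such Hamiltonian cycle H, let X_H = 1 if all 6 edges of H are present in G. Then P[X_H = 1] = p^{6} = (5/6)^{6} = 15625/46656.
By linearity: E[X] = Σ_H E[X_H] = 60 · p^{6} = 60 · 15625/46656 = 78125/3888.
Numerically: E[X] ≈ 20.09.

E[X] = 60 · (5/6)^{6} = 78125/3888 ≈ 20.09.


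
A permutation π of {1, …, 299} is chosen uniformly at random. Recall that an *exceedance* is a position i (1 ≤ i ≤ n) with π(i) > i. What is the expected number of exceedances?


Write X = Σ_{i=1}^{299} X_i, where X_i = 1_{π(i) > i}.
For each fixed i, π(i) is uniform over {1, …, 299} (marginal of a uniform permutation), so P[π(i) > i] = (n − i)/n. Summing: Σ_{i=1}^{299} (n − i)/n = (0 + 1 + … + 298)/299 = 299(299 − 1)/(2·299) = (299 − 1)/2.
Hence E[X] = Σ_{i=1}^{299} (299 − i)/299 = 149 ≈ 149.00000.

E[X] = 149 = 149.00000.


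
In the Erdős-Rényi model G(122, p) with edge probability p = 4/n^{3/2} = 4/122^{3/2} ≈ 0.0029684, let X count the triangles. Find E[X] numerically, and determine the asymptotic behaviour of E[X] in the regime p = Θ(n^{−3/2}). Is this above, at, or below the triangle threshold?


Number of potential triangles: C(122, 3) = 295240.
Each occurs with probability p³ ≈ (0.0029684)³ ≈ 2.6155362e-08.
By linearity: E[X] = C(122, 3)·p³ ≈ 295240 · 2.6155362e-08 ≈ 0.00772.
Since α = 3/2 > 1, p = c/n^{3/2} = o(1/n) is below the triangle threshold p ~ 1/n. Asymptotically E[X] ~ (c³/6)·n^{3(1−α)} = (4³/6)·n^{-1.5} → 0, so by Markov's inequality G has no triangles w.h.p.

E[X] ≈ 0.00772; in regime p = Θ(1/n^{3/2}) E[X] tends to 0 (below the triangle threshold p ~ 1/n).


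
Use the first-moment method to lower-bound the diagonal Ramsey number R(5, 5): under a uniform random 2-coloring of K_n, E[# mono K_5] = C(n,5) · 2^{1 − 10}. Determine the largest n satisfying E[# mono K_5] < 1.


We need C(n, 5) · 2^{1 − 10} < 1, i.e. C(n, 5) < 2^{10 − 1} = 512.
Check values of n near the boundary:
  n = 10: C(10, 5) = 252; 252 < 512? YES
  n = 11: C(11, 5) = 462; 462 < 512? YES
  n = 12: C(12, 5) = 792; 792 < 512? NO
  n = 13: C(13, 5) = 1287; 1287 < 512? NO
  n = 14: C(14, 5) = 2002; 2002 < 512? NO
The largest n with C(n, 5) < 512 is n = 11 (where E[X] = 231/256 ≈ 0.902). Hence R(5, 5) > 11, i.e. R(5, 5) ≥ 12.

Largest n = 11; hence R(5, 5) > 11.


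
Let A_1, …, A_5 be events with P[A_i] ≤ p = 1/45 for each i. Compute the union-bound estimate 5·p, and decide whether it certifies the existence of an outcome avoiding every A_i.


Union bound: P[∪_{i=1}^{5} A_i] ≤ Σ_i P[A_i] ≤ 5·p = 5·(1/45) = 1/9.
Numerically: 1/9 ≈ 0.11111.
Is 1/9 < 1? YES.
Since P[∪ A_i] ≤ 1/9 < 1, the complement has P[∩ A_i^c] ≥ 1 − 1/9 = 8/9 > 0, so some outcome avoids every A_i.

5·p = 1/9 ≈ 0.11111; existence CERTIFIED by the union bound.


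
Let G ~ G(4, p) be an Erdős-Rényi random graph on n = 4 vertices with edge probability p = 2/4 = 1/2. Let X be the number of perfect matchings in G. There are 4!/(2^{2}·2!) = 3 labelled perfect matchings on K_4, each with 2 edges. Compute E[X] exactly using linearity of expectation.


K_4 has 4!/(2^{2}·2!) = 3 labelled perfect matchings.
For each such perfect matching H, let X_H = 1 if all 2 edges of H are present in G. Then P[X_H = 1] = p^{2} = (1/2)^{2} = 1/4.
Summing the indicators: E[X] = Σ_H E[X_H] = 3 · p^{2} = 3 · 1/4 = 3/4.
Numerically: E[X] ≈ 0.75.

E[X] = 3 · (1/2)^{2} = 3/4 ≈ 0.75.


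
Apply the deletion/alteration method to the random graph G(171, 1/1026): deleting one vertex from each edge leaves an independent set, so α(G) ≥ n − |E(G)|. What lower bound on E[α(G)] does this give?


E[|E(G)|] = C(171, 2)·p = 14535 · (1/1026) = 85/6.
E[α(G)] ≥ n − E[|E(G)|] = 171 − 85/6 = 941/6.
Numerically: ≈ 156.8333.
(This is only a lower bound; the true E[α(G)] may be larger.)

E[α(G)] ≥ 941/6 ≈ 156.8333.


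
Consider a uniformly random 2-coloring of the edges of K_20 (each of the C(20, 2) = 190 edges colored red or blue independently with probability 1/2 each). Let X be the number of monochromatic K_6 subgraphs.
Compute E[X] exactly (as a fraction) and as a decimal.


Let X = Σ_S X_S over the C(20, 6) = 38760 subsets S of size 6, where X_S = 1 if the K_6 on S is monochromatic.
For a fixed S, the K_6 on S has C(6, 2) = 15 edges. P[all 15 edges red] = (1/2)^15, and likewise for blue, so P[monochromatic] = 2·(1/2)^15 = 2^{1 − 15} = 1/16384.
By linearity of expectation: E[X] = C(20, 6) · 2^{1 − 15} = 38760 · 1/16384 = 4845/2048.
Numerically: E[X] ≈ 2.36572.

E[X] = C(20,6)·2^(1−C(6,2)) = 4845/2048 ≈ 2.36572.


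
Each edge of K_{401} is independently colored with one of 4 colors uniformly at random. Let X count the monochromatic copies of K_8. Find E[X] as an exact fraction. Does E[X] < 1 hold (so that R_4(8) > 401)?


E[X] = C(401, 8) · 4^{1 − 28} = 15456772627710150 · 4^{−27} = 15456772627710150/18014398509481984.
As a reduced fraction: E[X] = 7728386313855075/9007199254740992 ≈ 0.85802.
Is E[X] < 1? YES.
Since E[X] < 1, there exists a 4-coloring of K_{401} with no monochromatic K_8; hence R_4(8) > 401.

E[X] = 7728386313855075/9007199254740992 ≈ 0.85802; E[X] < 1, so R_4(8) > 401.


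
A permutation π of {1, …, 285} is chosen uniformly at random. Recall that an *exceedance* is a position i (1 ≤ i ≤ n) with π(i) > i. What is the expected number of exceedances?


Write X = Σ_{i=1}^{285} X_i, where X_i = 1_{π(i) > i}.
For each fixed i, π(i) is uniform over {1, …, 285} (marginal of a uniform permutation), so P[π(i) > i] = (n − i)/n. Summing: Σ_{i=1}^{285} (n − i)/n = (0 + 1 + … + 284)/285 = 285(285 − 1)/(2·285) = (285 − 1)/2.
Hence E[X] = Σ_{i=1}^{285} (285 − i)/285 = 142 ≈ 142.000000.

E[X] = 142 = 142.000000.
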